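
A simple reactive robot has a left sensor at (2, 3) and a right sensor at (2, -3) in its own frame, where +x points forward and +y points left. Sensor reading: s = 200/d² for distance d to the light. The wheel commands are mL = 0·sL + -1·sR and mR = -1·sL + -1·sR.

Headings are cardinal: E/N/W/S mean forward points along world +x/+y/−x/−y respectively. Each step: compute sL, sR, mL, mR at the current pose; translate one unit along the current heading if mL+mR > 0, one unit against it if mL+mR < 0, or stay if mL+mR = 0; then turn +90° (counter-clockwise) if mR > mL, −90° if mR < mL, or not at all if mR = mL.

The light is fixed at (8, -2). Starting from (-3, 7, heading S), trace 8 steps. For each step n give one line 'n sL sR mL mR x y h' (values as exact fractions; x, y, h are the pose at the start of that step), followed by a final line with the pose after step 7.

n=0: pose=(-3,7,S); sL=200/113, sR=40/49; mL=-40/49, mR=-14320/5537; mL+mR=-18840/5537 → advance -1; mR−mL=-200/113 → turn -1·90°
n=1: pose=(-3,8,W); sL=100/109, sR=100/169; mL=-100/169, mR=-27800/18421; mL+mR=-38700/18421 → advance -1; mR−mL=-100/109 → turn -1·90°
n=2: pose=(-2,8,N); sL=200/313, sR=200/193; mL=-200/193, mR=-101200/60409; mL+mR=-163800/60409 → advance -1; mR−mL=-200/313 → turn -1·90°
n=3: pose=(-2,7,E); sL=25/26, sR=2; mL=-2, mR=-77/26; mL+mR=-129/26 → advance -1; mR−mL=-25/26 → turn -1·90°
n=4: pose=(-3,7,S); sL=200/113, sR=40/49; mL=-40/49, mR=-14320/5537; mL+mR=-18840/5537 → advance -1; mR−mL=-200/113 → turn -1·90°
n=5: pose=(-3,8,W); sL=100/109, sR=100/169; mL=-100/169, mR=-27800/18421; mL+mR=-38700/18421 → advance -1; mR−mL=-100/109 → turn -1·90°
n=6: pose=(-2,8,N); sL=200/313, sR=200/193; mL=-200/193, mR=-101200/60409; mL+mR=-163800/60409 → advance -1; mR−mL=-200/313 → turn -1·90°
n=7: pose=(-2,7,E); sL=25/26, sR=2; mL=-2, mR=-77/26; mL+mR=-129/26 → advance -1; mR−mL=-25/26 → turn -1·90°

0 200/113 40/49 -40/49 -14320/5537 -3 7 S
1 100/109 100/169 -100/169 -27800/18421 -3 8 W
2 200/313 200/193 -200/193 -101200/60409 -2 8 N
3 25/26 2 -2 -77/26 -2 7 E
4 200/113 40/49 -40/49 -14320/5537 -3 7 S
5 100/109 100/169 -100/169 -27800/18421 -3 8 W
6 200/313 200/193 -200/193 -101200/60409 -2 8 N
7 25/26 2 -2 -77/26 -2 7 E
final -3 7 S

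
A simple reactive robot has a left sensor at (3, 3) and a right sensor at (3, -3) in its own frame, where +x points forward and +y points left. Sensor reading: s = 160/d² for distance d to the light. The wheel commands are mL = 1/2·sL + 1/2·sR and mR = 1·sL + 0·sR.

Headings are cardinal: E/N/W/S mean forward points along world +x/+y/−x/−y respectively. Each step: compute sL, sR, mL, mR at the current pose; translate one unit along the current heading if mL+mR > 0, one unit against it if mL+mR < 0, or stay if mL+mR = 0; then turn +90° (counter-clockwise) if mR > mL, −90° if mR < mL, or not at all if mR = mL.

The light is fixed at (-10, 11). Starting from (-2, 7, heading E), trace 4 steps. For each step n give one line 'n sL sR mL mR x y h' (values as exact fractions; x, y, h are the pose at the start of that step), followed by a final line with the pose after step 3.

0 80/61 16/17 1168/1037 80/61 -2 7 E
1 160/37 32/29 2912/1073 160/37 -1 7 N
2 20/9 40/9 10/3 20/9 -1 8 W
3 32/5 160/121 2336/605 32/5 -2 8 N
final -2 9 W

n=0: pose=(-2,7,E); sL=80/61, sR=16/17; mL=1168/1037, mR=80/61; mL+mR=2528/1037 → advance +1; mR−mL=192/1037 → turn +1·90°
n=1: pose=(-1,7,N); sL=160/37, sR=32/29; mL=2912/1073, mR=160/37; mL+mR=7552/1073 → advance +1; mR−mL=1728/1073 → turn +1·90°
n=2: pose=(-1,8,W); sL=20/9, sR=40/9; mL=10/3, mR=20/9; mL+mR=50/9 → advance +1; mR−mL=-10/9 → turn -1·90°
n=3: pose=(-2,8,N); sL=32/5, sR=160/121; mL=2336/605, mR=32/5; mL+mR=6208/605 → advance +1; mR−mL=1536/605 → turn +1·90°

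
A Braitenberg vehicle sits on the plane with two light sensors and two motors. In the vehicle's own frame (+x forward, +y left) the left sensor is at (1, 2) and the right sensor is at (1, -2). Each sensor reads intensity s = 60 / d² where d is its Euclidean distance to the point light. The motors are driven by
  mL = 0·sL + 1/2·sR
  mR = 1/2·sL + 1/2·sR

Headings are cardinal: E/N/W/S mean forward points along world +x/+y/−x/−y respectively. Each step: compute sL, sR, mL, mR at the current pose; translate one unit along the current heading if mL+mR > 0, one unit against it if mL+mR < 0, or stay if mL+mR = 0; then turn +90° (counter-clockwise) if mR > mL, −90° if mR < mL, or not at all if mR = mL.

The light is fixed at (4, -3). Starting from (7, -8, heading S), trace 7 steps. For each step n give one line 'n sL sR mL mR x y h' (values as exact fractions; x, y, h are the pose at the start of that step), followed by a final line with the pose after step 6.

0 60/61 60/37 30/37 2940/2257 7 -8 S
1 15/8 3/4 3/8 21/16 7 -9 E
2 60/29 60/61 30/61 2700/1769 8 -9 N
3 30/29 10/3 5/3 190/87 8 -8 W
4 60/61 60/37 30/37 2940/2257 7 -8 S
5 15/8 3/4 3/8 21/16 7 -9 E
6 60/29 60/61 30/61 2700/1769 8 -9 N
final 8 -8 W

n=0: pose=(7,-8,S); sL=60/61, sR=60/37; mL=30/37, mR=2940/2257; mL+mR=4770/2257 → advance +1; mR−mL=30/61 → turn +1·90°
n=1: pose=(7,-9,E); sL=15/8, sR=3/4; mL=3/8, mR=21/16; mL+mR=27/16 → advance +1; mR−mL=15/16 → turn +1·90°
n=2: pose=(8,-9,N); sL=60/29, sR=60/61; mL=30/61, mR=2700/1769; mL+mR=3570/1769 → advance +1; mR−mL=30/29 → turn +1·90°
n=3: pose=(8,-8,W); sL=30/29, sR=10/3; mL=5/3, mR=190/87; mL+mR=335/87 → advance +1; mR−mL=15/29 → turn +1·90°
n=4: pose=(7,-8,S); sL=60/61, sR=60/37; mL=30/37, mR=2940/2257; mL+mR=4770/2257 → advance +1; mR−mL=30/61 → turn +1·90°
n=5: pose=(7,-9,E); sL=15/8, sR=3/4; mL=3/8, mR=21/16; mL+mR=27/16 → advance +1; mR−mL=15/16 → turn +1·90°
n=6: pose=(8,-9,N); sL=60/29, sR=60/61; mL=30/61, mR=2700/1769; mL+mR=3570/1769 → advance +1; mR−mL=30/29 → turn +1·90°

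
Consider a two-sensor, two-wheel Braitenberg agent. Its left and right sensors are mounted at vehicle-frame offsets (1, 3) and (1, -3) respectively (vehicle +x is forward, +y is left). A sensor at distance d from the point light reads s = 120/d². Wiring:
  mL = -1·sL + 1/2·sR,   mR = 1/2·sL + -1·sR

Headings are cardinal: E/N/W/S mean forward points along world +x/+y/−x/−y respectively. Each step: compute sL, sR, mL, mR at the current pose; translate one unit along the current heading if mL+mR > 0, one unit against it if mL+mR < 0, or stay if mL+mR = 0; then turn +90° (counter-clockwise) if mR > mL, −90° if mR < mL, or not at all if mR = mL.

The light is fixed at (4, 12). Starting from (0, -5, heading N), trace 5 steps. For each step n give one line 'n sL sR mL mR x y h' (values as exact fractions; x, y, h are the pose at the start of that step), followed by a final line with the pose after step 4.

n=0: pose=(0,-5,N); sL=24/61, sR=120/257; mL=-2508/15677, mR=-4236/15677; mL+mR=-6744/15677 → advance -1; mR−mL=-1728/15677 → turn -1·90°
n=1: pose=(0,-6,E); sL=20/39, sR=4/15; mL=-74/195, mR=-2/195; mL+mR=-76/195 → advance -1; mR−mL=24/65 → turn +1·90°
n=2: pose=(-1,-6,N); sL=120/353, sR=120/293; mL=-13980/103429, mR=-24780/103429; mL+mR=-38760/103429 → advance -1; mR−mL=-10800/103429 → turn -1·90°
n=3: pose=(-1,-7,E); sL=15/34, sR=6/25; mL=-273/850, mR=-33/1700; mL+mR=-579/1700 → advance -1; mR−mL=513/1700 → turn +1·90°
n=4: pose=(-2,-7,N); sL=8/27, sR=40/111; mL=-116/999, mR=-212/999; mL+mR=-328/999 → advance -1; mR−mL=-32/333 → turn -1·90°

0 24/61 120/257 -2508/15677 -4236/15677 0 -5 N
1 20/39 4/15 -74/195 -2/195 0 -6 E
2 120/353 120/293 -13980/103429 -24780/103429 -1 -6 N
3 15/34 6/25 -273/850 -33/1700 -1 -7 E
4 8/27 40/111 -116/999 -212/999 -2 -7 N
final -2 -8 E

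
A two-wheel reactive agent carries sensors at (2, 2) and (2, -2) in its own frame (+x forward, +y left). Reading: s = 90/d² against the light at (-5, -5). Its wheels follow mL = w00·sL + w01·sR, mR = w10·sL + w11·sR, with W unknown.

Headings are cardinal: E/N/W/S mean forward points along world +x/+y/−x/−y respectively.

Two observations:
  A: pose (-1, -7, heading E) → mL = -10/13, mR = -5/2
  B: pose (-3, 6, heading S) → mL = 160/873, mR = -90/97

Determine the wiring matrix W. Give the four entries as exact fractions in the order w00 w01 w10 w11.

-1 1 -1 0

obs A: pose=(-1,-7,E) → sL=5/2, sR=45/26, mL=-10/13, mR=-5/2
obs B: pose=(-3,6,S) → sL=90/97, sR=10/9, mL=160/873, mR=-90/97
sensor matrix S = [[5/2, 45/26], [90/97, 10/9]]; det S = 13300/11349
solve [mL_A; mL_B] = S·[w00; w01] and [mR_A; mR_B] = S·[w10; w11]:
  w00 = -1, w01 = 1, w10 = -1, w11 = 0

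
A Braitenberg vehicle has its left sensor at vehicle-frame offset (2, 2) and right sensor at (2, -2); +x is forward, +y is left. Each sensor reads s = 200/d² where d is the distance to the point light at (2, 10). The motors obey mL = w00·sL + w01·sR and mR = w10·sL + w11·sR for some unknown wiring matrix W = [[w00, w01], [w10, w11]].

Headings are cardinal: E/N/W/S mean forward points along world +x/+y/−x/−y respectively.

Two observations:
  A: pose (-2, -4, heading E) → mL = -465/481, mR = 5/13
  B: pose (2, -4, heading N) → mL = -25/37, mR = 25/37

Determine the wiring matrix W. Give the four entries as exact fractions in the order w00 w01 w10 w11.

obs A: pose=(-2,-4,E) → sL=50/37, sR=10/13, mL=-465/481, mR=5/13
obs B: pose=(2,-4,N) → sL=50/37, sR=50/37, mL=-25/37, mR=25/37
sensor matrix S = [[50/37, 10/13], [50/37, 50/37]]; det S = 14000/17797
solve [mL_A; mL_B] = S·[w00; w01] and [mR_A; mR_B] = S·[w10; w11]:
  w00 = -1, w01 = 1/2, w10 = 0, w11 = 1/2

-1 1/2 0 1/2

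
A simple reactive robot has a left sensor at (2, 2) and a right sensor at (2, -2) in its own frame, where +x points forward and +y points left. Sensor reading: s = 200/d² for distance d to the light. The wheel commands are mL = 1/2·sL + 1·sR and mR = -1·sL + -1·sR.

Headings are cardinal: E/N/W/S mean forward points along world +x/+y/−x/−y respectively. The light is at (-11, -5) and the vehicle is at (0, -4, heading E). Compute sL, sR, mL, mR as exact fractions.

100/89 20/17 2630/1513 -3480/1513

left sensor world pos  = (2, -2); dL² = 178
right sensor world pos = (2, -6); dR² = 170
sL = 200/178 = 100/89
sR = 200/170 = 20/17
mL = 1/2·sL + 1·sR = 2630/1513
mR = -1·sL + -1·sR = -3480/1513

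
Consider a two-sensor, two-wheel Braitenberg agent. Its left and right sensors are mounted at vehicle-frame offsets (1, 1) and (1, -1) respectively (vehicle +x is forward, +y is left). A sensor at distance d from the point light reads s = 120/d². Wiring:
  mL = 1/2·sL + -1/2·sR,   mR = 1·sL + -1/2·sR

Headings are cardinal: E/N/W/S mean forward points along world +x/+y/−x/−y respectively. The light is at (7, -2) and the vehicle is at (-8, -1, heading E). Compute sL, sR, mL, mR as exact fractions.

left sensor world pos  = (-7, 0); dL² = 200
right sensor world pos = (-7, -2); dR² = 196
sL = 120/200 = 3/5
sR = 120/196 = 30/49
mL = 1/2·sL + -1/2·sR = -3/490
mR = 1·sL + -1/2·sR = 72/245

3/5 30/49 -3/490 72/245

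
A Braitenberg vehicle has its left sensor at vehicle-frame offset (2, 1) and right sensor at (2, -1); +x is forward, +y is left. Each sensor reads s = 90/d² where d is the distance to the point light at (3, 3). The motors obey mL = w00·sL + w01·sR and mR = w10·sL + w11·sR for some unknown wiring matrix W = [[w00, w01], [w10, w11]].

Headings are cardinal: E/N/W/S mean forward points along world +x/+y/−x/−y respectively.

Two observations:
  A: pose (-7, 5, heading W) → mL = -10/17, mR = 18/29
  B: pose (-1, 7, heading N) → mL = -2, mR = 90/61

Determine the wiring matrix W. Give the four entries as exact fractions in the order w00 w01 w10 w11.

0 -1 1 0

obs A: pose=(-7,5,W) → sL=18/29, sR=10/17, mL=-10/17, mR=18/29
obs B: pose=(-1,7,N) → sL=90/61, sR=2, mL=-2, mR=90/61
sensor matrix S = [[18/29, 10/17], [90/61, 2]]; det S = 11232/30073
solve [mL_A; mL_B] = S·[w00; w01] and [mR_A; mR_B] = S·[w10; w11]:
  w00 = 0, w01 = -1, w10 = 1, w11 = 0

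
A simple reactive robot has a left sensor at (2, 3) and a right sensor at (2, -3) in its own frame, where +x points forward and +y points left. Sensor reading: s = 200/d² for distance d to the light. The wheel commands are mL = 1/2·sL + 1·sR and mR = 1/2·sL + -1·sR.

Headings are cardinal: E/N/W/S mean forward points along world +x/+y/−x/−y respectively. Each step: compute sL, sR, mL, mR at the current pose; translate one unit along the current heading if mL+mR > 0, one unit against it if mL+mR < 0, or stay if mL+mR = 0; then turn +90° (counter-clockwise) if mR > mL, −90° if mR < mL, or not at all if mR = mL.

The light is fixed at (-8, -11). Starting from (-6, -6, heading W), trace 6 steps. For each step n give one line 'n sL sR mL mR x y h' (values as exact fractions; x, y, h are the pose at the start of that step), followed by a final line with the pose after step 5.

n=0: pose=(-6,-6,W); sL=50, sR=25/8; mL=225/8, mR=175/8; mL+mR=50 → advance +1; mR−mL=-25/4 → turn -1·90°
n=1: pose=(-7,-6,N); sL=200/53, sR=40/13; mL=3420/689, mR=-820/689; mL+mR=200/53 → advance +1; mR−mL=-80/13 → turn -1·90°
n=2: pose=(-7,-5,E); sL=20/9, sR=100/9; mL=110/9, mR=-10; mL+mR=20/9 → advance +1; mR−mL=-200/9 → turn -1·90°
n=3: pose=(-6,-5,S); sL=200/41, sR=200/17; mL=9900/697, mR=-6500/697; mL+mR=200/41 → advance +1; mR−mL=-400/17 → turn -1·90°
n=4: pose=(-6,-6,W); sL=50, sR=25/8; mL=225/8, mR=175/8; mL+mR=50 → advance +1; mR−mL=-25/4 → turn -1·90°
n=5: pose=(-7,-6,N); sL=200/53, sR=40/13; mL=3420/689, mR=-820/689; mL+mR=200/53 → advance +1; mR−mL=-80/13 → turn -1·90°

0 50 25/8 225/8 175/8 -6 -6 W
1 200/53 40/13 3420/689 -820/689 -7 -6 N
2 20/9 100/9 110/9 -10 -7 -5 E
3 200/41 200/17 9900/697 -6500/697 -6 -5 S
4 50 25/8 225/8 175/8 -6 -6 W
5 200/53 40/13 3420/689 -820/689 -7 -6 N
final -7 -5 E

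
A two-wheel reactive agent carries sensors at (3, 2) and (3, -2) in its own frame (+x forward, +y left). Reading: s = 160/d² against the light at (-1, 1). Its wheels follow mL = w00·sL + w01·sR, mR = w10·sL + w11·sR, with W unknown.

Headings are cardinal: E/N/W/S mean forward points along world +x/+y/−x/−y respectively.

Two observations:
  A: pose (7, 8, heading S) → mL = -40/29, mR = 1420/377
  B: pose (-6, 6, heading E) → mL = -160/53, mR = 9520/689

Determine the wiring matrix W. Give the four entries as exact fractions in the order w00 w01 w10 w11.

-1 0 1/2 1

obs A: pose=(7,8,S) → sL=40/29, sR=40/13, mL=-40/29, mR=1420/377
obs B: pose=(-6,6,E) → sL=160/53, sR=160/13, mL=-160/53, mR=9520/689
sensor matrix S = [[40/29, 40/13], [160/53, 160/13]]; det S = 153600/19981
solve [mL_A; mL_B] = S·[w00; w01] and [mR_A; mR_B] = S·[w10; w11]:
  w00 = -1, w01 = 0, w10 = 1/2, w11 = 1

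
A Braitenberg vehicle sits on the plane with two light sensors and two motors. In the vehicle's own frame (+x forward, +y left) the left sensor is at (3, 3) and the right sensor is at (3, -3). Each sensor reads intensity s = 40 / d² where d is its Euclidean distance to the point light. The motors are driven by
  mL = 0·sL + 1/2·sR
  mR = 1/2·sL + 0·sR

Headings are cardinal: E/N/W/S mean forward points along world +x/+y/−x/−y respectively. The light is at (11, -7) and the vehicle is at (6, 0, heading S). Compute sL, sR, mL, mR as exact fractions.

left sensor world pos  = (9, -3); dL² = 20
right sensor world pos = (3, -3); dR² = 80
sL = 40/20 = 2
sR = 40/80 = 1/2
mL = 0·sL + 1/2·sR = 1/4
mR = 1/2·sL + 0·sR = 1

2 1/2 1/4 1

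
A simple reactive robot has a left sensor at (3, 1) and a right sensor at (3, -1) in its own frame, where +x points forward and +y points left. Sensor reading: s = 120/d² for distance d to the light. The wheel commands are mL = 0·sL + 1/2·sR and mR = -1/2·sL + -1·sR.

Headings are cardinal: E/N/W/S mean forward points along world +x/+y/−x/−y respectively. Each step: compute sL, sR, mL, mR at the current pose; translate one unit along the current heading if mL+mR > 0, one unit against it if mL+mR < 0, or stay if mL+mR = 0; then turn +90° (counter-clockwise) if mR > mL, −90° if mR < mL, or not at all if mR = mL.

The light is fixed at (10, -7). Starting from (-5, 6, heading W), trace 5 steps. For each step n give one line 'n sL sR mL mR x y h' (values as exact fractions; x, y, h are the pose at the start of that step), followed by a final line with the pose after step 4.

n=0: pose=(-5,6,W); sL=10/39, sR=3/13; mL=3/26, mR=-14/39; mL+mR=-19/78 → advance -1; mR−mL=-37/78 → turn -1·90°
n=1: pose=(-4,6,N); sL=120/481, sR=24/85; mL=12/85, mR=-16644/40885; mL+mR=-10872/40885 → advance -1; mR−mL=-22416/40885 → turn -1·90°
n=2: pose=(-4,5,E); sL=12/29, sR=60/121; mL=30/121, mR=-2466/3509; mL+mR=-1596/3509 → advance -1; mR−mL=-3336/3509 → turn -1·90°
n=3: pose=(-5,5,S); sL=120/277, sR=120/337; mL=60/337, mR=-53460/93349; mL+mR=-36840/93349 → advance -1; mR−mL=-70080/93349 → turn -1·90°
n=4: pose=(-5,6,W); sL=10/39, sR=3/13; mL=3/26, mR=-14/39; mL+mR=-19/78 → advance -1; mR−mL=-37/78 → turn -1·90°

0 10/39 3/13 3/26 -14/39 -5 6 W
1 120/481 24/85 12/85 -16644/40885 -4 6 N
2 12/29 60/121 30/121 -2466/3509 -4 5 E
3 120/277 120/337 60/337 -53460/93349 -5 5 S
4 10/39 3/13 3/26 -14/39 -5 6 W
final -4 6 N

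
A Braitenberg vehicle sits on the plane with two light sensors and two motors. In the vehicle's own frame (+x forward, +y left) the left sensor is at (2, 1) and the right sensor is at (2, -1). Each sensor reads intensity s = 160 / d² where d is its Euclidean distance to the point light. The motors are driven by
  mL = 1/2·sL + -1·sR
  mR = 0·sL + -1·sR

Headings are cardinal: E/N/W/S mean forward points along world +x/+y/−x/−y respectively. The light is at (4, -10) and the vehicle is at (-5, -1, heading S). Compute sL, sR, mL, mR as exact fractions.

left sensor world pos  = (-4, -3); dL² = 113
right sensor world pos = (-6, -3); dR² = 149
sL = 160/113 = 160/113
sR = 160/149 = 160/149
mL = 1/2·sL + -1·sR = -6160/16837
mR = 0·sL + -1·sR = -160/149

160/113 160/149 -6160/16837 -160/149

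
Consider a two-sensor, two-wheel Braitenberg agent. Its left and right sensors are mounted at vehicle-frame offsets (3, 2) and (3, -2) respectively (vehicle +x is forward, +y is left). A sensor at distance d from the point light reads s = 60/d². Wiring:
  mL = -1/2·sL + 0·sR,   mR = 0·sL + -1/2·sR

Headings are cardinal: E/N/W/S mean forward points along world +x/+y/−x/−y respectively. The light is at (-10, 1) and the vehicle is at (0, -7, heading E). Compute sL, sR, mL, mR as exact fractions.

left sensor world pos  = (3, -5); dL² = 205
right sensor world pos = (3, -9); dR² = 269
sL = 60/205 = 12/41
sR = 60/269 = 60/269
mL = -1/2·sL + 0·sR = -6/41
mR = 0·sL + -1/2·sR = -30/269

12/41 60/269 -6/41 -30/269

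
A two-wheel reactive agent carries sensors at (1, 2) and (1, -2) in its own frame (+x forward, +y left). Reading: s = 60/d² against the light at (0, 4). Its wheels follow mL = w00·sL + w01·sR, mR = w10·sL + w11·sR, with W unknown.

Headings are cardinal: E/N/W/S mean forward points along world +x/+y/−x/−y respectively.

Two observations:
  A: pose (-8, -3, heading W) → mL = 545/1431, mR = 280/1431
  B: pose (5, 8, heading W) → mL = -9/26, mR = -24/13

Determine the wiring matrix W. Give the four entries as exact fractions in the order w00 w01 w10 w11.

obs A: pose=(-8,-3,W) → sL=10/27, sR=30/53, mL=545/1431, mR=280/1431
obs B: pose=(5,8,W) → sL=3, sR=15/13, mL=-9/26, mR=-24/13
sensor matrix S = [[10/27, 30/53], [3, 15/13]]; det S = -7880/6201
solve [mL_A; mL_B] = S·[w00; w01] and [mR_A; mR_B] = S·[w10; w11]:
  w00 = -1/2, w01 = 1, w10 = -1, w11 = 1

-1/2 1 -1 1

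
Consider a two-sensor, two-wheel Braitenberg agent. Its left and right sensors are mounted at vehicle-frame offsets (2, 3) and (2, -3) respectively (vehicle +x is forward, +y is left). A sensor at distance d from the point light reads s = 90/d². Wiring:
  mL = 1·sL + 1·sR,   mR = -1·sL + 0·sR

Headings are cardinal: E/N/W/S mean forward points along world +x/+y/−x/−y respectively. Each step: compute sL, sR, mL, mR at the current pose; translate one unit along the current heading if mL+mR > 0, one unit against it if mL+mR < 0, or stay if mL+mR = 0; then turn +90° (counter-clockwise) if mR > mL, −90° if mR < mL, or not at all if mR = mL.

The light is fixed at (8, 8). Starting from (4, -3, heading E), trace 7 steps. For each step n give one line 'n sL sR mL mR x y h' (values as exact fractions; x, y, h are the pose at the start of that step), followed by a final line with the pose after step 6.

n=0: pose=(4,-3,E); sL=45/34, sR=9/20; mL=603/340, mR=-45/34; mL+mR=9/20 → advance +1; mR−mL=-1053/340 → turn -1·90°
n=1: pose=(5,-3,S); sL=90/169, sR=18/41; mL=6732/6929, mR=-90/169; mL+mR=18/41 → advance +1; mR−mL=-10422/6929 → turn -1·90°
n=2: pose=(5,-4,W); sL=9/25, sR=45/53; mL=1602/1325, mR=-9/25; mL+mR=45/53 → advance +1; mR−mL=-2079/1325 → turn -1·90°
n=3: pose=(4,-4,N); sL=90/149, sR=90/101; mL=22500/15049, mR=-90/149; mL+mR=90/101 → advance +1; mR−mL=-31590/15049 → turn -1·90°
n=4: pose=(4,-3,E); sL=45/34, sR=9/20; mL=603/340, mR=-45/34; mL+mR=9/20 → advance +1; mR−mL=-1053/340 → turn -1·90°
n=5: pose=(5,-3,S); sL=90/169, sR=18/41; mL=6732/6929, mR=-90/169; mL+mR=18/41 → advance +1; mR−mL=-10422/6929 → turn -1·90°
n=6: pose=(5,-4,W); sL=9/25, sR=45/53; mL=1602/1325, mR=-9/25; mL+mR=45/53 → advance +1; mR−mL=-2079/1325 → turn -1·90°

0 45/34 9/20 603/340 -45/34 4 -3 E
1 90/169 18/41 6732/6929 -90/169 5 -3 S
2 9/25 45/53 1602/1325 -9/25 5 -4 W
3 90/149 90/101 22500/15049 -90/149 4 -4 N
4 45/34 9/20 603/340 -45/34 4 -3 E
5 90/169 18/41 6732/6929 -90/169 5 -3 S
6 9/25 45/53 1602/1325 -9/25 5 -4 W
final 4 -4 N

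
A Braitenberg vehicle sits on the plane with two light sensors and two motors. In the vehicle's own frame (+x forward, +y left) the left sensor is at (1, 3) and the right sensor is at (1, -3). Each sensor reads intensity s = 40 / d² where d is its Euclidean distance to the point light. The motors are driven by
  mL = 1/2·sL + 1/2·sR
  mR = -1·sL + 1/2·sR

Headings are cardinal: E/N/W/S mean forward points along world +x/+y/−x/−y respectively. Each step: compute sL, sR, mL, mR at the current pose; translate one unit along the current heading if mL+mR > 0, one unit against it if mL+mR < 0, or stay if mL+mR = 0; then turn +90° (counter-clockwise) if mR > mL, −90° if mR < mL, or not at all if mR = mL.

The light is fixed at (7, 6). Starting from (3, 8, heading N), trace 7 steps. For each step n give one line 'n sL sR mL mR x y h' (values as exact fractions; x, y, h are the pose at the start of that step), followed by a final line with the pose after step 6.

n=0: pose=(3,8,N); sL=20/29, sR=4; mL=68/29, mR=38/29; mL+mR=106/29 → advance +1; mR−mL=-30/29 → turn -1·90°
n=1: pose=(3,9,E); sL=8/9, sR=40/9; mL=8/3, mR=4/3; mL+mR=4 → advance +1; mR−mL=-4/3 → turn -1·90°
n=2: pose=(4,9,S); sL=10, sR=1; mL=11/2, mR=-19/2; mL+mR=-4 → advance -1; mR−mL=-15 → turn -1·90°
n=3: pose=(4,10,W); sL=40/17, sR=8/13; mL=328/221, mR=-452/221; mL+mR=-124/221 → advance -1; mR−mL=-60/17 → turn -1·90°
n=4: pose=(5,10,N); sL=4/5, sR=20/13; mL=76/65, mR=-2/65; mL+mR=74/65 → advance +1; mR−mL=-6/5 → turn -1·90°
n=5: pose=(5,11,E); sL=8/13, sR=8; mL=56/13, mR=44/13; mL+mR=100/13 → advance +1; mR−mL=-12/13 → turn -1·90°
n=6: pose=(6,11,S); sL=2, sR=5/4; mL=13/8, mR=-11/8; mL+mR=1/4 → advance +1; mR−mL=-3 → turn -1·90°

0 20/29 4 68/29 38/29 3 8 N
1 8/9 40/9 8/3 4/3 3 9 E
2 10 1 11/2 -19/2 4 9 S
3 40/17 8/13 328/221 -452/221 4 10 W
4 4/5 20/13 76/65 -2/65 5 10 N
5 8/13 8 56/13 44/13 5 11 E
6 2 5/4 13/8 -11/8 6 11 S
final 6 10 W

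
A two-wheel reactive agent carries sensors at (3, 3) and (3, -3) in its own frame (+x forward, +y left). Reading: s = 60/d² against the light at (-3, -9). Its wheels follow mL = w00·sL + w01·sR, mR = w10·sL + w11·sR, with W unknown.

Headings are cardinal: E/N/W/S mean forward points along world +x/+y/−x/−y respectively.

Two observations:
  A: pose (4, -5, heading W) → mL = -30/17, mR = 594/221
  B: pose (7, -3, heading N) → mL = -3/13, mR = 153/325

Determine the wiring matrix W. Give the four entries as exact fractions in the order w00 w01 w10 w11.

obs A: pose=(4,-5,W) → sL=60/17, sR=12/13, mL=-30/17, mR=594/221
obs B: pose=(7,-3,N) → sL=6/13, sR=6/25, mL=-3/13, mR=153/325
sensor matrix S = [[60/17, 12/13], [6/13, 6/25]]; det S = 6048/14365
solve [mL_A; mL_B] = S·[w00; w01] and [mR_A; mR_B] = S·[w10; w11]:
  w00 = -1/2, w01 = 0, w10 = 1/2, w11 = 1

-1/2 0 1/2 1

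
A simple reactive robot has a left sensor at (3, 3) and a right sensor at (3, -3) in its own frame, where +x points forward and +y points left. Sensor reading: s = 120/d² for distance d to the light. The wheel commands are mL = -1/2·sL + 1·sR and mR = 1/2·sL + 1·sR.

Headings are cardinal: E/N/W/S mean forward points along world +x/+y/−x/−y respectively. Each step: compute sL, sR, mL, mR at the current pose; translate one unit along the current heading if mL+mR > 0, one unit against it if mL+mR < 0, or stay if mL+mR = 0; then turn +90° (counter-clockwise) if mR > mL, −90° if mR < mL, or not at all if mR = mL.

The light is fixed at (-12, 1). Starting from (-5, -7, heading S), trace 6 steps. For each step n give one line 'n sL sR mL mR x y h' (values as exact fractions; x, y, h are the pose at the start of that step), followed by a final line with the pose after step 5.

0 120/221 120/137 18300/30277 34740/30277 -5 -7 S
1 15/17 30/61 105/2074 1935/2074 -5 -8 E
2 120/61 120/157 -2100/9577 16740/9577 -4 -8 N
3 60/73 12/5 726/365 1026/365 -4 -7 W
4 120/221 120/137 18300/30277 34740/30277 -5 -7 S
5 15/17 30/61 105/2074 1935/2074 -5 -8 E
final -4 -8 N

n=0: pose=(-5,-7,S); sL=120/221, sR=120/137; mL=18300/30277, mR=34740/30277; mL+mR=240/137 → advance +1; mR−mL=120/221 → turn +1·90°
n=1: pose=(-5,-8,E); sL=15/17, sR=30/61; mL=105/2074, mR=1935/2074; mL+mR=60/61 → advance +1; mR−mL=15/17 → turn +1·90°
n=2: pose=(-4,-8,N); sL=120/61, sR=120/157; mL=-2100/9577, mR=16740/9577; mL+mR=240/157 → advance +1; mR−mL=120/61 → turn +1·90°
n=3: pose=(-4,-7,W); sL=60/73, sR=12/5; mL=726/365, mR=1026/365; mL+mR=24/5 → advance +1; mR−mL=60/73 → turn +1·90°
n=4: pose=(-5,-7,S); sL=120/221, sR=120/137; mL=18300/30277, mR=34740/30277; mL+mR=240/137 → advance +1; mR−mL=120/221 → turn +1·90°
n=5: pose=(-5,-8,E); sL=15/17, sR=30/61; mL=105/2074, mR=1935/2074; mL+mR=60/61 → advance +1; mR−mL=15/17 → turn +1·90°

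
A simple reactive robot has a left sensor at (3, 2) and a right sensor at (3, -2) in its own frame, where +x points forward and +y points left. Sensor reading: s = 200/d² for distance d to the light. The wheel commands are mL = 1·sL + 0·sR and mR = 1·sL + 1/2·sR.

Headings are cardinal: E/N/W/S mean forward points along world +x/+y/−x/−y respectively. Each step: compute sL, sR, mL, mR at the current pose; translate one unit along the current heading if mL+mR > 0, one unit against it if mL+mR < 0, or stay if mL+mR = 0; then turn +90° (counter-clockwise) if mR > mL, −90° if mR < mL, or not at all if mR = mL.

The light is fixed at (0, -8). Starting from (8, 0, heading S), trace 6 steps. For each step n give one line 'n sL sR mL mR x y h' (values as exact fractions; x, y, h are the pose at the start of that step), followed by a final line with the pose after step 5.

n=0: pose=(8,0,S); sL=8/5, sR=200/61; mL=8/5, mR=988/305; mL+mR=1476/305 → advance +1; mR−mL=100/61 → turn +1·90°
n=1: pose=(8,-1,E); sL=100/101, sR=100/73; mL=100/101, mR=12350/7373; mL+mR=19650/7373 → advance +1; mR−mL=50/73 → turn +1·90°
n=2: pose=(9,-1,N); sL=200/149, sR=200/221; mL=200/149, mR=59100/32929; mL+mR=103300/32929 → advance +1; mR−mL=100/221 → turn +1·90°
n=3: pose=(9,0,W); sL=25/9, sR=25/17; mL=25/9, mR=1075/306; mL+mR=1925/306 → advance +1; mR−mL=25/34 → turn +1·90°
n=4: pose=(8,0,S); sL=8/5, sR=200/61; mL=8/5, mR=988/305; mL+mR=1476/305 → advance +1; mR−mL=100/61 → turn +1·90°
n=5: pose=(8,-1,E); sL=100/101, sR=100/73; mL=100/101, mR=12350/7373; mL+mR=19650/7373 → advance +1; mR−mL=50/73 → turn +1·90°

0 8/5 200/61 8/5 988/305 8 0 S
1 100/101 100/73 100/101 12350/7373 8 -1 E
2 200/149 200/221 200/149 59100/32929 9 -1 N
3 25/9 25/17 25/9 1075/306 9 0 W
4 8/5 200/61 8/5 988/305 8 0 S
5 100/101 100/73 100/101 12350/7373 8 -1 E
final 9 -1 N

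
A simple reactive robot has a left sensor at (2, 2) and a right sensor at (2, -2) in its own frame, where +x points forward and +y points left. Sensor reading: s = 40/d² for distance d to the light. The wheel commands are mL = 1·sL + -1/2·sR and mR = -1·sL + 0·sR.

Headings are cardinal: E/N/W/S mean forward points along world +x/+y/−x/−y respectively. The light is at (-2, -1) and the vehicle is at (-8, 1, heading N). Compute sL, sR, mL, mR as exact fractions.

1/2 5/4 -1/8 -1/2

left sensor world pos  = (-10, 3); dL² = 80
right sensor world pos = (-6, 3); dR² = 32
sL = 40/80 = 1/2
sR = 40/32 = 5/4
mL = 1·sL + -1/2·sR = -1/8
mR = -1·sL + 0·sR = -1/2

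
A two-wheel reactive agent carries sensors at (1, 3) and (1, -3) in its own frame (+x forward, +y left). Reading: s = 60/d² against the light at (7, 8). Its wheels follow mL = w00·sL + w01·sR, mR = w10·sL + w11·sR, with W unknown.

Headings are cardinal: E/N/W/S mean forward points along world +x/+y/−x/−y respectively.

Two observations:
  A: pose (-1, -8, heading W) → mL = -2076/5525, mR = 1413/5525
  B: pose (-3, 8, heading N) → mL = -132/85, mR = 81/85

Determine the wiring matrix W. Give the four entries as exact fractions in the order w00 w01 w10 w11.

-1 -1 1 1/2

obs A: pose=(-1,-8,W) → sL=30/221, sR=6/25, mL=-2076/5525, mR=1413/5525
obs B: pose=(-3,8,N) → sL=6/17, sR=6/5, mL=-132/85, mR=81/85
sensor matrix S = [[30/221, 6/25], [6/17, 6/5]]; det S = 432/5525
solve [mL_A; mL_B] = S·[w00; w01] and [mR_A; mR_B] = S·[w10; w11]:
  w00 = -1, w01 = -1, w10 = 1, w11 = 1/2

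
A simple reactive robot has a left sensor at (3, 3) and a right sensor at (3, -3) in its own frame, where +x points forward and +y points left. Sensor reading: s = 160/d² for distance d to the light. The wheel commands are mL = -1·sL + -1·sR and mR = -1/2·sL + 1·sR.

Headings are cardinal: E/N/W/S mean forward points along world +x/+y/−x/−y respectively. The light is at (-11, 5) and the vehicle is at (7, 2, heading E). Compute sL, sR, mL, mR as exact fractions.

160/441 160/477 -5440/7791 400/2597

left sensor world pos  = (10, 5); dL² = 441
right sensor world pos = (10, -1); dR² = 477
sL = 160/441 = 160/441
sR = 160/477 = 160/477
mL = -1·sL + -1·sR = -5440/7791
mR = -1/2·sL + 1·sR = 400/2597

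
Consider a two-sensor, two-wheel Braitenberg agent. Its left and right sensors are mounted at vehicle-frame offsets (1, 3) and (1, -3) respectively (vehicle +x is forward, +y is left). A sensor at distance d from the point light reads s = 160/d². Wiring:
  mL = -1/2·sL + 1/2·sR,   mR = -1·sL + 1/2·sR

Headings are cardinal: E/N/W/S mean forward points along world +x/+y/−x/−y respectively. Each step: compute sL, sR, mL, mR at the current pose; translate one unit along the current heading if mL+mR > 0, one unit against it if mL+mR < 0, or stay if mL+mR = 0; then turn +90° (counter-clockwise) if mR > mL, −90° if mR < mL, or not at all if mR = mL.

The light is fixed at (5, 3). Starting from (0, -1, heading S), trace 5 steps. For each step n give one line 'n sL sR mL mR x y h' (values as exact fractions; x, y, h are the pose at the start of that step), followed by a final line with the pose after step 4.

n=0: pose=(0,-1,S); sL=160/29, sR=160/89; mL=-4800/2581, mR=-11920/2581; mL+mR=-16720/2581 → advance -1; mR−mL=-80/29 → turn -1·90°
n=1: pose=(0,0,W); sL=20/9, sR=40/9; mL=10/9, mR=0; mL+mR=10/9 → advance +1; mR−mL=-10/9 → turn -1·90°
n=2: pose=(-1,0,N); sL=32/17, sR=160/13; mL=1152/221, mR=944/221; mL+mR=2096/221 → advance +1; mR−mL=-16/17 → turn -1·90°
n=3: pose=(-1,1,E); sL=80/13, sR=16/5; mL=-96/65, mR=-296/65; mL+mR=-392/65 → advance -1; mR−mL=-40/13 → turn -1·90°
n=4: pose=(-2,1,S); sL=32/5, sR=160/109; mL=-1344/545, mR=-3088/545; mL+mR=-4432/545 → advance -1; mR−mL=-16/5 → turn -1·90°

0 160/29 160/89 -4800/2581 -11920/2581 0 -1 S
1 20/9 40/9 10/9 0 0 0 W
2 32/17 160/13 1152/221 944/221 -1 0 N
3 80/13 16/5 -96/65 -296/65 -1 1 E
4 32/5 160/109 -1344/545 -3088/545 -2 1 S
final -2 2 W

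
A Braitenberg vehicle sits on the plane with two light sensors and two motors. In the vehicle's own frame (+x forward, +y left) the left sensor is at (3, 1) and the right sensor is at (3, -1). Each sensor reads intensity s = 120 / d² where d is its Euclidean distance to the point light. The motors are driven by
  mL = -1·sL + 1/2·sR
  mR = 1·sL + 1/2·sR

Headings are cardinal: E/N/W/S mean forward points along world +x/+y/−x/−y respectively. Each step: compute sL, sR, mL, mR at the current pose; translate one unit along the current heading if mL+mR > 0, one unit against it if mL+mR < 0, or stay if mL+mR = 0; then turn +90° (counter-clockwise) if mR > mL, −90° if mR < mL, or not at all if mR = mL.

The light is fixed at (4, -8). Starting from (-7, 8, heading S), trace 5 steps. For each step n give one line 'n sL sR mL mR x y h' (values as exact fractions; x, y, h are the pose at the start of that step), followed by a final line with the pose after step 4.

0 120/269 120/313 -21420/84197 53700/84197 -7 8 S
1 3/8 6/13 -15/104 63/104 -7 7 E
2 24/89 8/27 -292/2403 1004/2403 -6 7 N
3 60/197 60/229 -7830/45113 19650/45113 -6 8 W
4 120/269 120/313 -21420/84197 53700/84197 -7 8 S
final -7 7 E

n=0: pose=(-7,8,S); sL=120/269, sR=120/313; mL=-21420/84197, mR=53700/84197; mL+mR=120/313 → advance +1; mR−mL=240/269 → turn +1·90°
n=1: pose=(-7,7,E); sL=3/8, sR=6/13; mL=-15/104, mR=63/104; mL+mR=6/13 → advance +1; mR−mL=3/4 → turn +1·90°
n=2: pose=(-6,7,N); sL=24/89, sR=8/27; mL=-292/2403, mR=1004/2403; mL+mR=8/27 → advance +1; mR−mL=48/89 → turn +1·90°
n=3: pose=(-6,8,W); sL=60/197, sR=60/229; mL=-7830/45113, mR=19650/45113; mL+mR=60/229 → advance +1; mR−mL=120/197 → turn +1·90°
n=4: pose=(-7,8,S); sL=120/269, sR=120/313; mL=-21420/84197, mR=53700/84197; mL+mR=120/313 → advance +1; mR−mL=240/269 → turn +1·90°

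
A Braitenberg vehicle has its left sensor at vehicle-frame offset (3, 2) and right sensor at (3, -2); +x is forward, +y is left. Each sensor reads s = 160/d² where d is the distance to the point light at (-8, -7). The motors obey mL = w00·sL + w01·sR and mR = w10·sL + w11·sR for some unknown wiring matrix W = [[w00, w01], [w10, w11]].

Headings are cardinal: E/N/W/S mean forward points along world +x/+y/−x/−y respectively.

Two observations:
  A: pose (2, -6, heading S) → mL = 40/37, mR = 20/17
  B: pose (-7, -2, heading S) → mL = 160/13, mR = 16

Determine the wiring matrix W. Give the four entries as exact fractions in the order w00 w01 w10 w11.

1 0 0 1/2

obs A: pose=(2,-6,S) → sL=40/37, sR=40/17, mL=40/37, mR=20/17
obs B: pose=(-7,-2,S) → sL=160/13, sR=32, mL=160/13, mR=16
sensor matrix S = [[40/37, 40/17], [160/13, 32]]; det S = 46080/8177
solve [mL_A; mL_B] = S·[w00; w01] and [mR_A; mR_B] = S·[w10; w11]:
  w00 = 1, w01 = 0, w10 = 0, w11 = 1/2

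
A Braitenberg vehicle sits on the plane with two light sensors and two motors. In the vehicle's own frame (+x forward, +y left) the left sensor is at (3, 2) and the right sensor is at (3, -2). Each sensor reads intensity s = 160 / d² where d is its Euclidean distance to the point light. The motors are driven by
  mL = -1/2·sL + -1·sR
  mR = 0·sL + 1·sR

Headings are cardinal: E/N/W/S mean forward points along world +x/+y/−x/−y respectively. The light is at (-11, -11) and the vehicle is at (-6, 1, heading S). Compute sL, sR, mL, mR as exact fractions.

left sensor world pos  = (-4, -2); dL² = 130
right sensor world pos = (-8, -2); dR² = 90
sL = 160/130 = 16/13
sR = 160/90 = 16/9
mL = -1/2·sL + -1·sR = -280/117
mR = 0·sL + 1·sR = 16/9

16/13 16/9 -280/117 16/9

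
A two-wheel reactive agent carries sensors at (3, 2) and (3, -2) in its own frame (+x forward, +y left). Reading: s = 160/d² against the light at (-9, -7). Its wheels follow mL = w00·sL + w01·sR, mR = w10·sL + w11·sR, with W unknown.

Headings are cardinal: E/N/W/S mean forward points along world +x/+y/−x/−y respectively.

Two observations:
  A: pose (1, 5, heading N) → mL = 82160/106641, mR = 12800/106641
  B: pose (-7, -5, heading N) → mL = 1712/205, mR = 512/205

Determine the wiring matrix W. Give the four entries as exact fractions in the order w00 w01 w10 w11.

1 1/2 1 -1

obs A: pose=(1,5,N) → sL=160/289, sR=160/369, mL=82160/106641, mR=12800/106641
obs B: pose=(-7,-5,N) → sL=32/5, sR=160/41, mL=1712/205, mR=512/205
sensor matrix S = [[160/289, 160/369], [32/5, 160/41]]; det S = -65536/106641
solve [mL_A; mL_B] = S·[w00; w01] and [mR_A; mR_B] = S·[w10; w11]:
  w00 = 1, w01 = 1/2, w10 = 1, w11 = -1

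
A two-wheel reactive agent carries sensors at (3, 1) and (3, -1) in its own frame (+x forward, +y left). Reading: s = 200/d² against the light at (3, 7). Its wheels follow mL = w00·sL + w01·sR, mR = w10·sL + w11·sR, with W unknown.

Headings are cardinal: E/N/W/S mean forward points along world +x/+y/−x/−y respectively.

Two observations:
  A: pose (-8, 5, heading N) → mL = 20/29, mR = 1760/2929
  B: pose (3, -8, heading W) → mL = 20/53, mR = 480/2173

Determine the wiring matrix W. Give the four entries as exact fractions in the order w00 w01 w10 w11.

1/2 0 -1 1

obs A: pose=(-8,5,N) → sL=40/29, sR=200/101, mL=20/29, mR=1760/2929
obs B: pose=(3,-8,W) → sL=40/53, sR=40/41, mL=20/53, mR=480/2173
sensor matrix S = [[40/29, 200/101], [40/53, 40/41]]; det S = -947200/6364717
solve [mL_A; mL_B] = S·[w00; w01] and [mR_A; mR_B] = S·[w10; w11]:
  w00 = 1/2, w01 = 0, w10 = -1, w11 = 1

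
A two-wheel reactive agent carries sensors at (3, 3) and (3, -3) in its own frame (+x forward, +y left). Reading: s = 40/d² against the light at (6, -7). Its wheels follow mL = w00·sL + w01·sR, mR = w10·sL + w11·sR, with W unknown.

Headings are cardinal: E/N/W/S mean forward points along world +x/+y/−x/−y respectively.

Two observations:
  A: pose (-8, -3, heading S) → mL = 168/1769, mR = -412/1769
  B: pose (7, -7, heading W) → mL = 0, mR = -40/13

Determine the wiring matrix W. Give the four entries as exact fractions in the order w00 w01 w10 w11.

obs A: pose=(-8,-3,S) → sL=20/61, sR=4/29, mL=168/1769, mR=-412/1769
obs B: pose=(7,-7,W) → sL=40/13, sR=40/13, mL=0, mR=-40/13
sensor matrix S = [[20/61, 4/29], [40/13, 40/13]]; det S = 13440/22997
solve [mL_A; mL_B] = S·[w00; w01] and [mR_A; mR_B] = S·[w10; w11]:
  w00 = 1/2, w01 = -1/2, w10 = -1/2, w11 = -1/2

1/2 -1/2 -1/2 -1/2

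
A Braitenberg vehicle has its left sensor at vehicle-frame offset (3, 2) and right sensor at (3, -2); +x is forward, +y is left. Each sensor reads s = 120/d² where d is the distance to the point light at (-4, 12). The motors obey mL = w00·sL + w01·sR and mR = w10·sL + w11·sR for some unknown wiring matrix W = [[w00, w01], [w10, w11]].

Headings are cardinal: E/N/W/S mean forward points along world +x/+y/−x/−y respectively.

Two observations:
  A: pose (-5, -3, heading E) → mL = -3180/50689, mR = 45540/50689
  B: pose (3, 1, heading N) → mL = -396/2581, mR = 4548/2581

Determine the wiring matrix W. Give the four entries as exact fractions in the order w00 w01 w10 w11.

1/2 -1 1 1/2

obs A: pose=(-5,-3,E) → sL=120/173, sR=120/293, mL=-3180/50689, mR=45540/50689
obs B: pose=(3,1,N) → sL=120/89, sR=24/29, mL=-396/2581, mR=4548/2581
sensor matrix S = [[120/173, 120/293], [120/89, 24/29]]; det S = 2856960/130828309
solve [mL_A; mL_B] = S·[w00; w01] and [mR_A; mR_B] = S·[w10; w11]:
  w00 = 1/2, w01 = -1, w10 = 1, w11 = 1/2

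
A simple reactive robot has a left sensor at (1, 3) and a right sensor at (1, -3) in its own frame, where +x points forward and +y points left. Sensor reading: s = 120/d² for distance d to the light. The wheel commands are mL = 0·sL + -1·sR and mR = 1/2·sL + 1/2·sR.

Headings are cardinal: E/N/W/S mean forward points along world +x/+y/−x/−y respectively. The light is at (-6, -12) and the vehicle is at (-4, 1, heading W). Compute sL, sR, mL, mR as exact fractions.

left sensor world pos  = (-5, -2); dL² = 101
right sensor world pos = (-5, 4); dR² = 257
sL = 120/101 = 120/101
sR = 120/257 = 120/257
mL = 0·sL + -1·sR = -120/257
mR = 1/2·sL + 1/2·sR = 21480/25957

120/101 120/257 -120/257 21480/25957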